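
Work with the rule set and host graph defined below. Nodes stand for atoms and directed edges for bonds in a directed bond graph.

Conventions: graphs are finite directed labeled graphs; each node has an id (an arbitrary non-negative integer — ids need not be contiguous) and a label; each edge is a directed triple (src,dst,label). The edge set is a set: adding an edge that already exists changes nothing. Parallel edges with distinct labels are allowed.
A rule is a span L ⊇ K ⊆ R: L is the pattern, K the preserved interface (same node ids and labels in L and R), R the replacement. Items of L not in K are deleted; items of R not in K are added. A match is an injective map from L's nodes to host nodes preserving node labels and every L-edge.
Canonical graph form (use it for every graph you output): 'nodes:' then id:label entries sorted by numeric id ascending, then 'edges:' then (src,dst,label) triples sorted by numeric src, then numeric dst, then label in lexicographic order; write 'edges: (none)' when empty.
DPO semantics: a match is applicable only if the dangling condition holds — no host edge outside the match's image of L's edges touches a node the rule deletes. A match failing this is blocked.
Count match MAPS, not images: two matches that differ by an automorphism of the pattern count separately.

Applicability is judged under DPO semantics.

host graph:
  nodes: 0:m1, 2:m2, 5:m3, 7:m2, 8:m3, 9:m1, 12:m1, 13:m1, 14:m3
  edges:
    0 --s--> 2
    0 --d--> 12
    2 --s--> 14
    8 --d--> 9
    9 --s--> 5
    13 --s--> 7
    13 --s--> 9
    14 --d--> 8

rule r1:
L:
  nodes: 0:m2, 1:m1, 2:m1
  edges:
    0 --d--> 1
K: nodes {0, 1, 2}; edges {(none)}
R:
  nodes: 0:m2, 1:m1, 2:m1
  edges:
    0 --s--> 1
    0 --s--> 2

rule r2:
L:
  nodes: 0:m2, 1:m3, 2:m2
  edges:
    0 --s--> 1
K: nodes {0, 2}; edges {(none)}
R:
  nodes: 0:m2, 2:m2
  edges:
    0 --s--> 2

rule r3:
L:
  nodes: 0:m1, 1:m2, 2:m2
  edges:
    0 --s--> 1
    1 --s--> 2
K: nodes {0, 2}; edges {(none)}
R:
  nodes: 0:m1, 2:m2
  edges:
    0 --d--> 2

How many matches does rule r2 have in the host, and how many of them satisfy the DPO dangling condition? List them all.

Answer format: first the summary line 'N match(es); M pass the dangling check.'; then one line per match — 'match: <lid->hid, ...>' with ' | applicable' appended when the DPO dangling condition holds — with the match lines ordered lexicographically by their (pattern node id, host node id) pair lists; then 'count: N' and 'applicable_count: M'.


1 match(es); 0 pass the dangling check.
match: 0->2, 1->14, 2->7
count: 1
applicable_count: 0


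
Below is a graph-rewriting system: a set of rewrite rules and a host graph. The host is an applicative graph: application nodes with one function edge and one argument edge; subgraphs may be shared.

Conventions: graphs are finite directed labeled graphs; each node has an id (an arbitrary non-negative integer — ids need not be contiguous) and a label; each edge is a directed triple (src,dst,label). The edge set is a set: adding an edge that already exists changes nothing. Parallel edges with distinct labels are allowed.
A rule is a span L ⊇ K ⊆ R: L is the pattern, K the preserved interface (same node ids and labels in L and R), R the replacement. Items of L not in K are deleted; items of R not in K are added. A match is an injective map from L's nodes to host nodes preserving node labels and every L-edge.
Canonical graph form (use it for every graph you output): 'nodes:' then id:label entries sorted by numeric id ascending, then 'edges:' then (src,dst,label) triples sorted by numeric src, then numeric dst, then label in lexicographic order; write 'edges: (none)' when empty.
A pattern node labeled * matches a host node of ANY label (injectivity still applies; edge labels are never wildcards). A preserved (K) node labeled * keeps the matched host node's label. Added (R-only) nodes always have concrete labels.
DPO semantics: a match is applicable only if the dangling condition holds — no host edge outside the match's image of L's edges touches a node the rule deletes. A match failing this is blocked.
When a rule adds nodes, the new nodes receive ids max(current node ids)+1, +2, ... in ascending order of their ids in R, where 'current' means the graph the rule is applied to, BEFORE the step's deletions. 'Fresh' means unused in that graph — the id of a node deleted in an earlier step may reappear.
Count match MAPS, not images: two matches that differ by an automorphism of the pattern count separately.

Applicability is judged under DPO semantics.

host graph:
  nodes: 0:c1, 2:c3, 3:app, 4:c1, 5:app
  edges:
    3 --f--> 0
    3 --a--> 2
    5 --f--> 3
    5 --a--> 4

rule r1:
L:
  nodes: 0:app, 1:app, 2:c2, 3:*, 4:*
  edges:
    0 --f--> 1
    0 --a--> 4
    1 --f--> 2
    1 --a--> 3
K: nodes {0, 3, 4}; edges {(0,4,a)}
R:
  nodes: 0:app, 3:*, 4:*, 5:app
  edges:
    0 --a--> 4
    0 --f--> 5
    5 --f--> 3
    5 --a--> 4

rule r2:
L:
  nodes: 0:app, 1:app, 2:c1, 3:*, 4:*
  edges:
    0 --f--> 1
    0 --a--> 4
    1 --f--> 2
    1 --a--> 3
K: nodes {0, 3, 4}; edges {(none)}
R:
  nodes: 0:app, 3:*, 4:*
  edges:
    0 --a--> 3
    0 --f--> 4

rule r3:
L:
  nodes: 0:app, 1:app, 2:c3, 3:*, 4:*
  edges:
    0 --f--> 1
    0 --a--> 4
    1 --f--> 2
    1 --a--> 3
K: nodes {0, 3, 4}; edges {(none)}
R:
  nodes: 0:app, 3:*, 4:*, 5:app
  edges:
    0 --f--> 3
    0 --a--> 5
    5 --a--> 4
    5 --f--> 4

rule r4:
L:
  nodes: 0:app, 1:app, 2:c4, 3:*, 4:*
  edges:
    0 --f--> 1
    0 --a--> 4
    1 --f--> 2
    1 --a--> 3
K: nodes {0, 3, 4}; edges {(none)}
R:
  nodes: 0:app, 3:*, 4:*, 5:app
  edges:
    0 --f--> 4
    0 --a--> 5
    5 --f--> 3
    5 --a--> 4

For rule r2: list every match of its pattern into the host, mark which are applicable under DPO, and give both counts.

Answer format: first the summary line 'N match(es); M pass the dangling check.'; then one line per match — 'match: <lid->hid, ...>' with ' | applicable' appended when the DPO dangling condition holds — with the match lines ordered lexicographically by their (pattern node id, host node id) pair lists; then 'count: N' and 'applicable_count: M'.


1 match(es); 1 pass the dangling check.
match: 0->5, 1->3, 2->0, 3->2, 4->4 | applicable
count: 1
applicable_count: 1


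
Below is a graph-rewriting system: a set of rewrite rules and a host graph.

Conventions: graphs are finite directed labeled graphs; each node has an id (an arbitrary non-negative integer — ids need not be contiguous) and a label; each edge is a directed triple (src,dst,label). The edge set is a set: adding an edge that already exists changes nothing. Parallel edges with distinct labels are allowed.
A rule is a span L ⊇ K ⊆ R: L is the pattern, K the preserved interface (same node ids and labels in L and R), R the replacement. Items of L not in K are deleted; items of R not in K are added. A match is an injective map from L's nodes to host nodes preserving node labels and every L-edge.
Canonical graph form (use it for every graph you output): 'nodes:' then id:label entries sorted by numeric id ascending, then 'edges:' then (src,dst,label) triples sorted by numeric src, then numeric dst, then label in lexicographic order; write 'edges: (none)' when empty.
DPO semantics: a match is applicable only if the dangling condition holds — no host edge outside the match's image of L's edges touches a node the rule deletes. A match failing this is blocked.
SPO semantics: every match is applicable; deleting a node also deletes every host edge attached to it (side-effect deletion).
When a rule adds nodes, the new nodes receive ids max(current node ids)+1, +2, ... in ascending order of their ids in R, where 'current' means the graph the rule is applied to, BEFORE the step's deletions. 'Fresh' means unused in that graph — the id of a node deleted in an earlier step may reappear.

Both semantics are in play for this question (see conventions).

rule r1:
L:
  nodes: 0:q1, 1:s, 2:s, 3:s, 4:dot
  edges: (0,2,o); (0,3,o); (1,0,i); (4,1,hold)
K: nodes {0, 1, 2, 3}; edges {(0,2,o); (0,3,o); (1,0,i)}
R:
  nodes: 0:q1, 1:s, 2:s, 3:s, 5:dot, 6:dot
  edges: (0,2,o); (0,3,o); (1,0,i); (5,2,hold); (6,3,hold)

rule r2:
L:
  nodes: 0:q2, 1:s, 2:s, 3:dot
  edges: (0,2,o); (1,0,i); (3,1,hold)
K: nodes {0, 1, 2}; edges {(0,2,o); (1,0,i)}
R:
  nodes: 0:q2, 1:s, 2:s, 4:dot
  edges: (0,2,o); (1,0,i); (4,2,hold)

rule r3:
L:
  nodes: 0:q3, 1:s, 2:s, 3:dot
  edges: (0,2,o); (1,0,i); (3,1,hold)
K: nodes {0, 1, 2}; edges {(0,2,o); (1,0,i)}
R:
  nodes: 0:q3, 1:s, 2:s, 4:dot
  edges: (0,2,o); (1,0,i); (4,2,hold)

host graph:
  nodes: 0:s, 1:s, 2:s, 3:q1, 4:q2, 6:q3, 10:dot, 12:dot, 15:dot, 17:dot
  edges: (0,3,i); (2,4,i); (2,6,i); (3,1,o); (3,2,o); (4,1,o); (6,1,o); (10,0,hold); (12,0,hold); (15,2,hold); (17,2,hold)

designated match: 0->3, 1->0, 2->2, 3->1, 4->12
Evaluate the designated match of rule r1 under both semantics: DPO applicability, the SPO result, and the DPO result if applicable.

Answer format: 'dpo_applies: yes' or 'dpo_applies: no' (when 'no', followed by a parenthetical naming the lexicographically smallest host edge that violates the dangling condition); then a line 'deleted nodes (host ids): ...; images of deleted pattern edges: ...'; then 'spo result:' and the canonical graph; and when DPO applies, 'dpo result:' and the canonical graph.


dpo_applies: yes
deleted nodes (host ids): 12; images of deleted pattern edges: (12,0,hold)
spo result:
nodes: 0:s, 1:s, 2:s, 3:q1, 4:q2, 6:q3, 10:dot, 15:dot, 17:dot, 18:dot, 19:dot
edges: (0,3,i); (2,4,i); (2,6,i); (3,1,o); (3,2,o); (4,1,o); (6,1,o); (10,0,hold); (15,2,hold); (17,2,hold); (18,2,hold); (19,1,hold)
dpo result:
nodes: 0:s, 1:s, 2:s, 3:q1, 4:q2, 6:q3, 10:dot, 15:dot, 17:dot, 18:dot, 19:dot
edges: (0,3,i); (2,4,i); (2,6,i); (3,1,o); (3,2,o); (4,1,o); (6,1,o); (10,0,hold); (15,2,hold); (17,2,hold); (18,2,hold); (19,1,hold)


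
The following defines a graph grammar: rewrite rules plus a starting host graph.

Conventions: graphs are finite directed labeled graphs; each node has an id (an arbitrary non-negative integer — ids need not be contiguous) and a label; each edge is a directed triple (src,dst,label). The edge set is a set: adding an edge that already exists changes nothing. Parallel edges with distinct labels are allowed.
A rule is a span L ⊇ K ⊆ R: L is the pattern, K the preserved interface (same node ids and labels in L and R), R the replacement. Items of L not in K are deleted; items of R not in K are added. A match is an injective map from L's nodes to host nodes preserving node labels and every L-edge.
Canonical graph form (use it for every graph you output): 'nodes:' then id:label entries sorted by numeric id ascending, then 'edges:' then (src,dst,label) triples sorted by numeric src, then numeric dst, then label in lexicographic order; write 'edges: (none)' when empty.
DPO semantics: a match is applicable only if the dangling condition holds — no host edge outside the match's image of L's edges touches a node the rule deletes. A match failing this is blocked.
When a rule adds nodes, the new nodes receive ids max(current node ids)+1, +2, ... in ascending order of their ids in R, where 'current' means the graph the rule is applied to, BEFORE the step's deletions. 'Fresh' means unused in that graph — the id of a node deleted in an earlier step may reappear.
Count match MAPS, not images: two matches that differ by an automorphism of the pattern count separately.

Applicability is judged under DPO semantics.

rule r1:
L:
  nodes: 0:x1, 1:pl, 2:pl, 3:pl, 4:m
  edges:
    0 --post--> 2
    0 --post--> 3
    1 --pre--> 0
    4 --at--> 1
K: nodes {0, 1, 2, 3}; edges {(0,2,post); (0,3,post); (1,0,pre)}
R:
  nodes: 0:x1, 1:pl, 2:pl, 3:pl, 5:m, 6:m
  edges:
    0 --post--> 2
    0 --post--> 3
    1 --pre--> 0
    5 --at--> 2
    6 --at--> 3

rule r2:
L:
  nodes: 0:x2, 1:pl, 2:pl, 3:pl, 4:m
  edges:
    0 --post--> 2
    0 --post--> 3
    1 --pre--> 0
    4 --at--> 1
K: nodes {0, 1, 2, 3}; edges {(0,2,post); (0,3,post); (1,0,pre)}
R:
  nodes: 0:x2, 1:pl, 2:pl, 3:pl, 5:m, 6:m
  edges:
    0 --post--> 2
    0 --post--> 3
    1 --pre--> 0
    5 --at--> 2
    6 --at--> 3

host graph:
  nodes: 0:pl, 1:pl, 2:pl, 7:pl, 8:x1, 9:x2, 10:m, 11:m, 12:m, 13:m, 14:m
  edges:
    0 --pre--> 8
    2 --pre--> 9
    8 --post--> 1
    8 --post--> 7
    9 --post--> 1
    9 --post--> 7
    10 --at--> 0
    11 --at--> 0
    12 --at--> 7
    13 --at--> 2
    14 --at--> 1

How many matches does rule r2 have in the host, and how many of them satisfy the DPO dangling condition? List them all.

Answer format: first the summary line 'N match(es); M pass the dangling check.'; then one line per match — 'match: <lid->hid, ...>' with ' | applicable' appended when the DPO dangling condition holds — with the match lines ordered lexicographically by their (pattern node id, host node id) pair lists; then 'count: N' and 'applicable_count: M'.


2 match(es); 2 pass the dangling check.
match: 0->9, 1->2, 2->1, 3->7, 4->13 | applicable
match: 0->9, 1->2, 2->7, 3->1, 4->13 | applicable
count: 2
applicable_count: 2


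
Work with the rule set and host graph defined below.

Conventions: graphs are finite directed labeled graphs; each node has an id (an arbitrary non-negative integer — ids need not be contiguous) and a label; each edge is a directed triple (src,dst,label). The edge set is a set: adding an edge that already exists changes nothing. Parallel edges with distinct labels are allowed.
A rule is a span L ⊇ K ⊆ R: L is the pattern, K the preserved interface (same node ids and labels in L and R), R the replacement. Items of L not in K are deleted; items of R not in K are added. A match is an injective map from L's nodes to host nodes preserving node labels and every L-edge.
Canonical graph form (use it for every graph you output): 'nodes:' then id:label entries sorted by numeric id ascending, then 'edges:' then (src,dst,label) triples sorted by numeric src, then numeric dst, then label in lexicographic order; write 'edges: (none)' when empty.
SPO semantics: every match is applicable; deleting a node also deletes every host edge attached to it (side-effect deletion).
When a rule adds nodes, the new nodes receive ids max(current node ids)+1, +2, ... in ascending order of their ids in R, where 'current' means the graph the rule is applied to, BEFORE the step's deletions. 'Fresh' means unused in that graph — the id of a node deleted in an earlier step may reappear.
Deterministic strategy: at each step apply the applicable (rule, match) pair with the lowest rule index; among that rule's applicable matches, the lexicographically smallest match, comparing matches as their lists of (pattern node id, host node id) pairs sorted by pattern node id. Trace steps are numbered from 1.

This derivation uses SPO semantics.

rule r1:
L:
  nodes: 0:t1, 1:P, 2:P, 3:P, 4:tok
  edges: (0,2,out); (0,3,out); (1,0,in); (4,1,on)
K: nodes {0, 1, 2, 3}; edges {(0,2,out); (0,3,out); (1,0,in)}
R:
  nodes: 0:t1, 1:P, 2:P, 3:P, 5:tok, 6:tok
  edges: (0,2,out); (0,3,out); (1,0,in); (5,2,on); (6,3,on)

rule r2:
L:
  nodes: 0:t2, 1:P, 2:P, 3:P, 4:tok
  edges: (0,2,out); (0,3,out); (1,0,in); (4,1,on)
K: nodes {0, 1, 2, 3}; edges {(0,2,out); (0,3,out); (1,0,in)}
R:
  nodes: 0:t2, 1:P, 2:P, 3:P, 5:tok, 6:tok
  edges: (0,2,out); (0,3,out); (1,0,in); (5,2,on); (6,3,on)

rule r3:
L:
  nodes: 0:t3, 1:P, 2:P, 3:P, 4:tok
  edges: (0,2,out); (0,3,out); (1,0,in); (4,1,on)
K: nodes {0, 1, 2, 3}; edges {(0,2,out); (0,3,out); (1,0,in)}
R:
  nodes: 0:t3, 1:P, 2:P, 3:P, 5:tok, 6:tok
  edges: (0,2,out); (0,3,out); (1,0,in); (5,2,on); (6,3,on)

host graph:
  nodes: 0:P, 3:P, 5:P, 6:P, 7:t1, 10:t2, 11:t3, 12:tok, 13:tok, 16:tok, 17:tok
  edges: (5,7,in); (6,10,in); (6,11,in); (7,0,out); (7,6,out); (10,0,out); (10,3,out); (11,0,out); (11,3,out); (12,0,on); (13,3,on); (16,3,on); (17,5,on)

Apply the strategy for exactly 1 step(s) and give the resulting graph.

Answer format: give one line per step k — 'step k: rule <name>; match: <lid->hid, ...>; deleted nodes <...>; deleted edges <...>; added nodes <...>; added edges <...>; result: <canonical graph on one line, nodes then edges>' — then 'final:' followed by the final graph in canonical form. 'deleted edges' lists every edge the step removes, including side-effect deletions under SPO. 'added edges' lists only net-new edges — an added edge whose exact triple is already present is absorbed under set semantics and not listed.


step 1: rule r1; match: 0->7, 1->5, 2->0, 3->6, 4->17; deleted nodes 17; deleted edges (17,5,on); added nodes 18, 19; added edges (18,0,on); (19,6,on); result: nodes: 0:P, 3:P, 5:P, 6:P, 7:t1, 10:t2, 11:t3, 12:tok, 13:tok, 16:tok, 18:tok, 19:tok edges: (5,7,in); (6,10,in); (6,11,in); (7,0,out); (7,6,out); (10,0,out); (10,3,out); (11,0,out); (11,3,out); (12,0,on); (13,3,on); (16,3,on); (18,0,on); (19,6,on)
final:
nodes: 0:P, 3:P, 5:P, 6:P, 7:t1, 10:t2, 11:t3, 12:tok, 13:tok, 16:tok, 18:tok, 19:tok
edges: (5,7,in); (6,10,in); (6,11,in); (7,0,out); (7,6,out); (10,0,out); (10,3,out); (11,0,out); (11,3,out); (12,0,on); (13,3,on); (16,3,on); (18,0,on); (19,6,on)


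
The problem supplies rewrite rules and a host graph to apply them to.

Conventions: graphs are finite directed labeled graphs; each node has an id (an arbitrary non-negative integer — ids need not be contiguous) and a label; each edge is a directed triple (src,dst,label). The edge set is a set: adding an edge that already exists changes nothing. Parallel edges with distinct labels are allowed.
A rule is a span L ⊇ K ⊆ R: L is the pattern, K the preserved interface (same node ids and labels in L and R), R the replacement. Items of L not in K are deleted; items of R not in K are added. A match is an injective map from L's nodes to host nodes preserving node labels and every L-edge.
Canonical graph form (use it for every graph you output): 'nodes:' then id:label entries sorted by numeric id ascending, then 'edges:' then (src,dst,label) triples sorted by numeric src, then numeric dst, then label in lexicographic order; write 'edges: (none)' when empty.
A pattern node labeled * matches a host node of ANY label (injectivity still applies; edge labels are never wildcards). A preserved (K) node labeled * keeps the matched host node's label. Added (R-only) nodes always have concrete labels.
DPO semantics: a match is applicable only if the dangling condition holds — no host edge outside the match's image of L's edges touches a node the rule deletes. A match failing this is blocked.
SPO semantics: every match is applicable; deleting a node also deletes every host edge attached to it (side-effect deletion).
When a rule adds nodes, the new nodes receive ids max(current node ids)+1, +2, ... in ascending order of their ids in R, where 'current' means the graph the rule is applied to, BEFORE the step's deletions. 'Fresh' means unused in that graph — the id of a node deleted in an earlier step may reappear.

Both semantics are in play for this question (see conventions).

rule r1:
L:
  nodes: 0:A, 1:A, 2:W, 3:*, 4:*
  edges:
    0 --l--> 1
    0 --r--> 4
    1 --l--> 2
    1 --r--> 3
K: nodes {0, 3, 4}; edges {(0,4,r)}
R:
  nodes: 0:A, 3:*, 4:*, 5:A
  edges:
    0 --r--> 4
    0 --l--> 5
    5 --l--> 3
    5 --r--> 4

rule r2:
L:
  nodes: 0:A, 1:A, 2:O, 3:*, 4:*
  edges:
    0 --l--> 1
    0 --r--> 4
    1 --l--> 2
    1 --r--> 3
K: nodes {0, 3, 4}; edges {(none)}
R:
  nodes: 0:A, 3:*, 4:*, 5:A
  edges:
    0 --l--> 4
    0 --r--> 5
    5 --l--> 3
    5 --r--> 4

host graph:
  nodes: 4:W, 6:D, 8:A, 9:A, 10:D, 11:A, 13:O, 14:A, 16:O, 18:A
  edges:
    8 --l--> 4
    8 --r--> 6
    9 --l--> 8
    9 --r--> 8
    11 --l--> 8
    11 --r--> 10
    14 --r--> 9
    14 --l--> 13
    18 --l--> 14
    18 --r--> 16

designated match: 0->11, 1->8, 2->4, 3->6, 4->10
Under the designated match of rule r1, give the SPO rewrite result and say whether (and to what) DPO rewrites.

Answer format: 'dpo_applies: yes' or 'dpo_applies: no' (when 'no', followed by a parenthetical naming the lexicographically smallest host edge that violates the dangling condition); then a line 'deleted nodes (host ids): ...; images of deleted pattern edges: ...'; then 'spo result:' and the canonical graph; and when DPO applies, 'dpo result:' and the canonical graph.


dpo_applies: no
(the rule deletes node 8, which keeps host edge (9,8,l) outside the match image — the dangling condition fails, DPO blocks; SPO proceeds and side-deletes such edges)
deleted nodes (host ids): 4, 8; images of deleted pattern edges: (8,4,l); (8,6,r); (11,8,l)
spo result:
nodes: 6:D, 9:A, 10:D, 11:A, 13:O, 14:A, 16:O, 18:A, 19:A
edges: (11,10,r); (11,19,l); (14,9,r); (14,13,l); (18,14,l); (18,16,r); (19,6,l); (19,10,r)


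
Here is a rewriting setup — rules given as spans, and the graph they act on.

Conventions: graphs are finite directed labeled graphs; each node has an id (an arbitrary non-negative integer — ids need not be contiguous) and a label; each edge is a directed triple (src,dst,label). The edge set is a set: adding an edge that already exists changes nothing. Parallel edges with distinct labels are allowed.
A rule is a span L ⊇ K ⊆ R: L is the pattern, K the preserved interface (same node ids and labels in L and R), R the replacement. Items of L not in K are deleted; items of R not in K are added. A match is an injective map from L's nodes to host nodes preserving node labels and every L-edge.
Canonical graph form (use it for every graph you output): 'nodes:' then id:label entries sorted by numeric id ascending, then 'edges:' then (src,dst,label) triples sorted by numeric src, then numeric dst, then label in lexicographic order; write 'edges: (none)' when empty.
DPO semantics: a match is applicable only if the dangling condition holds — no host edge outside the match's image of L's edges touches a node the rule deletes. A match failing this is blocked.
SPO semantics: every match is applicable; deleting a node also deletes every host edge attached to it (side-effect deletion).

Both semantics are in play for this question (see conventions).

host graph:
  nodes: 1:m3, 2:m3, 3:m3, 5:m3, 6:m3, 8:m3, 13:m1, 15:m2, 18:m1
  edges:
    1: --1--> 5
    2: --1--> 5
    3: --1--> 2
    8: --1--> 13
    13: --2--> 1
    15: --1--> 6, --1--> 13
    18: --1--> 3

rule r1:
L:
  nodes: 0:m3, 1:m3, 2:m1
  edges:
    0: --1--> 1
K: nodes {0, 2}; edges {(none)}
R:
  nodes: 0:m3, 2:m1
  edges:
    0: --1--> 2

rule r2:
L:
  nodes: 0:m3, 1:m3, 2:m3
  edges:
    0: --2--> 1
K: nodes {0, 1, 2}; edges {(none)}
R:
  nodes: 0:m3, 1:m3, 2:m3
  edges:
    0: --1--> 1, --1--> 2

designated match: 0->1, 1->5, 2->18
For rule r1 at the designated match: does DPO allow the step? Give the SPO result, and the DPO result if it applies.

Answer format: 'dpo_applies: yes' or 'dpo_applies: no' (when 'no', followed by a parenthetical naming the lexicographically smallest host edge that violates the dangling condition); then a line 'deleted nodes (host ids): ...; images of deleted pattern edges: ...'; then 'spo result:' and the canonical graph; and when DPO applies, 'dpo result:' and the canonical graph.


dpo_applies: no
(the rule deletes node 5, which keeps host edge (2,5,1) outside the match image — the dangling condition fails, DPO blocks; SPO proceeds and side-deletes such edges)
deleted nodes (host ids): 5; images of deleted pattern edges: (1,5,1)
spo result:
nodes: 1:m3, 2:m3, 3:m3, 6:m3, 8:m3, 13:m1, 15:m2, 18:m1
edges: (1,18,1); (3,2,1); (8,13,1); (13,1,2); (15,6,1); (15,13,1); (18,3,1)


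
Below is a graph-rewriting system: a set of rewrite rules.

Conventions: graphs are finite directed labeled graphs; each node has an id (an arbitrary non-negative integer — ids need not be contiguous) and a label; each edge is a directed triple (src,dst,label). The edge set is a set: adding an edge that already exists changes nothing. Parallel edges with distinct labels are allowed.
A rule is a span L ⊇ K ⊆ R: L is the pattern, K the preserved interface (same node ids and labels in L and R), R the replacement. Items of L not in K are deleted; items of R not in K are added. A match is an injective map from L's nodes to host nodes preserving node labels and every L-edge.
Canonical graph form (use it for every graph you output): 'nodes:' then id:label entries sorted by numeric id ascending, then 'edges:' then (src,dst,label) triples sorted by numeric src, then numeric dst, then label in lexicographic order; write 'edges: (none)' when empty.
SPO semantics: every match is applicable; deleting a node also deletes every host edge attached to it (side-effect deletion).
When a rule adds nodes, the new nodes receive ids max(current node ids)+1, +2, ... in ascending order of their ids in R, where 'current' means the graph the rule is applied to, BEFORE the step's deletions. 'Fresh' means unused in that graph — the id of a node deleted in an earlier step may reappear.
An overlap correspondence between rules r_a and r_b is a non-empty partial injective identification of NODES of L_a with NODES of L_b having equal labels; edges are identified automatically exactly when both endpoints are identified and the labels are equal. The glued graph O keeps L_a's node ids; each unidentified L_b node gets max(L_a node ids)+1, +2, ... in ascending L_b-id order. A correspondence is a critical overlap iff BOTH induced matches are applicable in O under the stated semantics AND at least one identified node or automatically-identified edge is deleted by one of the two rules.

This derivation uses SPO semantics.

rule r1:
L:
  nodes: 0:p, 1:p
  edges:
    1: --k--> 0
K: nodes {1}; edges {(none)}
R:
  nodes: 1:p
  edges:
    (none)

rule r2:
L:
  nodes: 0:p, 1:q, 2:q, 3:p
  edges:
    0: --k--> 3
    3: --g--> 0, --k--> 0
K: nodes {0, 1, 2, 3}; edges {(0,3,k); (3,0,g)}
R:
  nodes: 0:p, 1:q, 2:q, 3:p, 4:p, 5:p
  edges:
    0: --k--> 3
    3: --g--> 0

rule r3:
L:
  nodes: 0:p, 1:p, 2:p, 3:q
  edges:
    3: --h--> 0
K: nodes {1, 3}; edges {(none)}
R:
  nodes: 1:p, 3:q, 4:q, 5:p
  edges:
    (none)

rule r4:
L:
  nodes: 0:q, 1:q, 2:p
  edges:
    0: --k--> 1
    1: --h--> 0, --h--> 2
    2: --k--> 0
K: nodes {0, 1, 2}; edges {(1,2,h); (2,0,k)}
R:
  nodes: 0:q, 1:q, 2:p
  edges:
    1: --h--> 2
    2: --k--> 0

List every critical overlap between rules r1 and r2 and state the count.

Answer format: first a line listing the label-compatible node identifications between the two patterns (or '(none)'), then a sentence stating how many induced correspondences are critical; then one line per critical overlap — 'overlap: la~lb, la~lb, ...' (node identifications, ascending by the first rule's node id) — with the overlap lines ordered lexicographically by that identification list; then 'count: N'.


label-compatible node identifications between L(r1) and L(r2): 0~0, 0~3, 1~0, 1~3
4 of the induced correspondences are critical overlaps of r1 and r2.
overlap: 0~0
overlap: 0~0, 1~3
overlap: 0~3
overlap: 0~3, 1~0
count: 4


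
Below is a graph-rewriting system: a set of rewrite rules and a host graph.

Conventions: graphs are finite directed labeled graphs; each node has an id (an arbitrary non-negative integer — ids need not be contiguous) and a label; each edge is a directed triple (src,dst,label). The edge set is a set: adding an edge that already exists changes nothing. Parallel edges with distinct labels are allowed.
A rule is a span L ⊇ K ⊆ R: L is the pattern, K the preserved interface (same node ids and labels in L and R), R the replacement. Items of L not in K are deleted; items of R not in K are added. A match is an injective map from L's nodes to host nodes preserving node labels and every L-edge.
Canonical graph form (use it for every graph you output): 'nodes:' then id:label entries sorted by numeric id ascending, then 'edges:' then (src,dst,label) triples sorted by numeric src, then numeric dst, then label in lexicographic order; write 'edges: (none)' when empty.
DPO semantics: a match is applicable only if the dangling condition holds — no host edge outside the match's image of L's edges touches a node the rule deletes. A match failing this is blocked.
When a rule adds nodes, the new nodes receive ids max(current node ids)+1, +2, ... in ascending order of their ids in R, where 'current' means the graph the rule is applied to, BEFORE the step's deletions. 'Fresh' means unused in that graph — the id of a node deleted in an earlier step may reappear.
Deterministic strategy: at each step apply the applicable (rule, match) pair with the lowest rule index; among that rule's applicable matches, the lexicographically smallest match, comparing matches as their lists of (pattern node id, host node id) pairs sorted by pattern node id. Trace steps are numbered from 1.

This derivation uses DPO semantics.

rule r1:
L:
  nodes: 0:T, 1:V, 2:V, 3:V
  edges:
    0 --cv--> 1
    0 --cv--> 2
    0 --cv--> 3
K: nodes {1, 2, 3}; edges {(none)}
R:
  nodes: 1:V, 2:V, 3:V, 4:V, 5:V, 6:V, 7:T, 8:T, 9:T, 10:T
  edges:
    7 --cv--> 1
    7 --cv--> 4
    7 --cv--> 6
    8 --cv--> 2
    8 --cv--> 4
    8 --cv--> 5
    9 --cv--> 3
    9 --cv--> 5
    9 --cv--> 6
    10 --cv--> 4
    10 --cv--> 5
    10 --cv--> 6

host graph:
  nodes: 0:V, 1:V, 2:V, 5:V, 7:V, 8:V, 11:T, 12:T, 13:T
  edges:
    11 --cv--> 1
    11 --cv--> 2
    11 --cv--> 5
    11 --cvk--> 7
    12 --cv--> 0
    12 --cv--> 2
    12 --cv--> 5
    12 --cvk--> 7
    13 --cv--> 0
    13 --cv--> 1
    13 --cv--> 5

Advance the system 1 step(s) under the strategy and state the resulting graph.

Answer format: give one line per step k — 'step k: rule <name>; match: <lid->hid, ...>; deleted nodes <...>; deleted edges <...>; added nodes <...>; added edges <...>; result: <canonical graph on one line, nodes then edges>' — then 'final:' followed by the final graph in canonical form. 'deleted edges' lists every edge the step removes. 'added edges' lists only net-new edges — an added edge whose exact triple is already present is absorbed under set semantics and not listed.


step 1: rule r1; match: 0->13, 1->0, 2->1, 3->5; deleted nodes 13; deleted edges (13,0,cv); (13,1,cv); (13,5,cv); added nodes 14, 15, 16, 17, 18, 19, 20; added edges (17,0,cv); (17,14,cv); (17,16,cv); (18,1,cv); (18,14,cv); (18,15,cv); (19,5,cv); (19,15,cv); (19,16,cv); (20,14,cv); (20,15,cv); (20,16,cv); result: nodes: 0:V, 1:V, 2:V, 5:V, 7:V, 8:V, 11:T, 12:T, 14:V, 15:V, 16:V, 17:T, 18:T, 19:T, 20:T edges: (11,1,cv); (11,2,cv); (11,5,cv); (11,7,cvk); (12,0,cv); (12,2,cv); (12,5,cv); (12,7,cvk); (17,0,cv); (17,14,cv); (17,16,cv); (18,1,cv); (18,14,cv); (18,15,cv); (19,5,cv); (19,15,cv); (19,16,cv); (20,14,cv); (20,15,cv); (20,16,cv)
final:
nodes: 0:V, 1:V, 2:V, 5:V, 7:V, 8:V, 11:T, 12:T, 14:V, 15:V, 16:V, 17:T, 18:T, 19:T, 20:T
edges: (11,1,cv); (11,2,cv); (11,5,cv); (11,7,cvk); (12,0,cv); (12,2,cv); (12,5,cv); (12,7,cvk); (17,0,cv); (17,14,cv); (17,16,cv); (18,1,cv); (18,14,cv); (18,15,cv); (19,5,cv); (19,15,cv); (19,16,cv); (20,14,cv); (20,15,cv); (20,16,cv)


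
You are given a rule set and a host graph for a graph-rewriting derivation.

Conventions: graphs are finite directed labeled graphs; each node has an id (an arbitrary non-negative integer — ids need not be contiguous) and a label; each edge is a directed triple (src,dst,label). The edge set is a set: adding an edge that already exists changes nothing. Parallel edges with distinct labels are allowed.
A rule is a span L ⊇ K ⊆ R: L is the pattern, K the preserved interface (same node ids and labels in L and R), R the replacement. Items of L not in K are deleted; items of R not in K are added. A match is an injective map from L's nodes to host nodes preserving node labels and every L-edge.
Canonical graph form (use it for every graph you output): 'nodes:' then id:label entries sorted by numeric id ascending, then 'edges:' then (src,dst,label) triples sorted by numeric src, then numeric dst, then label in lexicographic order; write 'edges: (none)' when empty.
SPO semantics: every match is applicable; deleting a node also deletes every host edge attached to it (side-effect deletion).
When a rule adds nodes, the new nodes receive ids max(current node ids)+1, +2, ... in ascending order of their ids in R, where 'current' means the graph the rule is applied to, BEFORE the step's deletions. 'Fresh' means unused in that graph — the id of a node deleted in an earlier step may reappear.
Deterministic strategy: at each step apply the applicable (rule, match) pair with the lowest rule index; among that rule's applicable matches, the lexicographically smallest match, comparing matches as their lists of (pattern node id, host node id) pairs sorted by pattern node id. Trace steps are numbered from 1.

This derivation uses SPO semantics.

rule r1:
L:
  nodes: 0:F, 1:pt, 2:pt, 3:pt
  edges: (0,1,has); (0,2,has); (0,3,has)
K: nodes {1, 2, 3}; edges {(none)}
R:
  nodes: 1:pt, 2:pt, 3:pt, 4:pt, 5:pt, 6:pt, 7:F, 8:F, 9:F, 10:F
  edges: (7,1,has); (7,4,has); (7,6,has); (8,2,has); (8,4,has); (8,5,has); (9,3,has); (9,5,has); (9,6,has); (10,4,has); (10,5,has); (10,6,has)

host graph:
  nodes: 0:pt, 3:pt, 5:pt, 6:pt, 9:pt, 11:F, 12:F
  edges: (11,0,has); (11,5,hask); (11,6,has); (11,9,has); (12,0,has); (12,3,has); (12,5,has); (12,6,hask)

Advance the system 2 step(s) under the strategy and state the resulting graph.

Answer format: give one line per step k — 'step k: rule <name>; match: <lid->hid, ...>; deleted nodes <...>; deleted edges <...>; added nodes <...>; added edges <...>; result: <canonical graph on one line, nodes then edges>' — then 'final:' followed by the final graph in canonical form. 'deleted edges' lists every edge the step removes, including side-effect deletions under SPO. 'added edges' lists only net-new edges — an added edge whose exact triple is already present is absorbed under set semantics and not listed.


step 1: rule r1; match: 0->11, 1->0, 2->6, 3->9; deleted nodes 11; deleted edges (11,0,has); (11,5,hask); (11,6,has); (11,9,has); added nodes 13, 14, 15, 16, 17, 18, 19; added edges (16,0,has); (16,13,has); (16,15,has); (17,6,has); (17,13,has); (17,14,has); (18,9,has); (18,14,has); (18,15,has); (19,13,has); (19,14,has); (19,15,has); result: nodes: 0:pt, 3:pt, 5:pt, 6:pt, 9:pt, 12:F, 13:pt, 14:pt, 15:pt, 16:F, 17:F, 18:F, 19:F edges: (12,0,has); (12,3,has); (12,5,has); (12,6,hask); (16,0,has); (16,13,has); (16,15,has); (17,6,has); (17,13,has); (17,14,has); (18,9,has); (18,14,has); (18,15,has); (19,13,has); (19,14,has); (19,15,has)
step 2: rule r1; match: 0->12, 1->0, 2->3, 3->5; deleted nodes 12; deleted edges (12,0,has); (12,3,has); (12,5,has); (12,6,hask); added nodes 20, 21, 22, 23, 24, 25, 26; added edges (23,0,has); (23,20,has); (23,22,has); (24,3,has); (24,20,has); (24,21,has); (25,5,has); (25,21,has); (25,22,has); (26,20,has); (26,21,has); (26,22,has); result: nodes: 0:pt, 3:pt, 5:pt, 6:pt, 9:pt, 13:pt, 14:pt, 15:pt, 16:F, 17:F, 18:F, 19:F, 20:pt, 21:pt, 22:pt, 23:F, 24:F, 25:F, 26:F edges: (16,0,has); (16,13,has); (16,15,has); (17,6,has); (17,13,has); (17,14,has); (18,9,has); (18,14,has); (18,15,has); (19,13,has); (19,14,has); (19,15,has); (23,0,has); (23,20,has); (23,22,has); (24,3,has); (24,20,has); (24,21,has); (25,5,has); (25,21,has); (25,22,has); (26,20,has); (26,21,has); (26,22,has)
final:
nodes: 0:pt, 3:pt, 5:pt, 6:pt, 9:pt, 13:pt, 14:pt, 15:pt, 16:F, 17:F, 18:F, 19:F, 20:pt, 21:pt, 22:pt, 23:F, 24:F, 25:F, 26:F
edges: (16,0,has); (16,13,has); (16,15,has); (17,6,has); (17,13,has); (17,14,has); (18,9,has); (18,14,has); (18,15,has); (19,13,has); (19,14,has); (19,15,has); (23,0,has); (23,20,has); (23,22,has); (24,3,has); (24,20,has); (24,21,has); (25,5,has); (25,21,has); (25,22,has); (26,20,has); (26,21,has); (26,22,has)


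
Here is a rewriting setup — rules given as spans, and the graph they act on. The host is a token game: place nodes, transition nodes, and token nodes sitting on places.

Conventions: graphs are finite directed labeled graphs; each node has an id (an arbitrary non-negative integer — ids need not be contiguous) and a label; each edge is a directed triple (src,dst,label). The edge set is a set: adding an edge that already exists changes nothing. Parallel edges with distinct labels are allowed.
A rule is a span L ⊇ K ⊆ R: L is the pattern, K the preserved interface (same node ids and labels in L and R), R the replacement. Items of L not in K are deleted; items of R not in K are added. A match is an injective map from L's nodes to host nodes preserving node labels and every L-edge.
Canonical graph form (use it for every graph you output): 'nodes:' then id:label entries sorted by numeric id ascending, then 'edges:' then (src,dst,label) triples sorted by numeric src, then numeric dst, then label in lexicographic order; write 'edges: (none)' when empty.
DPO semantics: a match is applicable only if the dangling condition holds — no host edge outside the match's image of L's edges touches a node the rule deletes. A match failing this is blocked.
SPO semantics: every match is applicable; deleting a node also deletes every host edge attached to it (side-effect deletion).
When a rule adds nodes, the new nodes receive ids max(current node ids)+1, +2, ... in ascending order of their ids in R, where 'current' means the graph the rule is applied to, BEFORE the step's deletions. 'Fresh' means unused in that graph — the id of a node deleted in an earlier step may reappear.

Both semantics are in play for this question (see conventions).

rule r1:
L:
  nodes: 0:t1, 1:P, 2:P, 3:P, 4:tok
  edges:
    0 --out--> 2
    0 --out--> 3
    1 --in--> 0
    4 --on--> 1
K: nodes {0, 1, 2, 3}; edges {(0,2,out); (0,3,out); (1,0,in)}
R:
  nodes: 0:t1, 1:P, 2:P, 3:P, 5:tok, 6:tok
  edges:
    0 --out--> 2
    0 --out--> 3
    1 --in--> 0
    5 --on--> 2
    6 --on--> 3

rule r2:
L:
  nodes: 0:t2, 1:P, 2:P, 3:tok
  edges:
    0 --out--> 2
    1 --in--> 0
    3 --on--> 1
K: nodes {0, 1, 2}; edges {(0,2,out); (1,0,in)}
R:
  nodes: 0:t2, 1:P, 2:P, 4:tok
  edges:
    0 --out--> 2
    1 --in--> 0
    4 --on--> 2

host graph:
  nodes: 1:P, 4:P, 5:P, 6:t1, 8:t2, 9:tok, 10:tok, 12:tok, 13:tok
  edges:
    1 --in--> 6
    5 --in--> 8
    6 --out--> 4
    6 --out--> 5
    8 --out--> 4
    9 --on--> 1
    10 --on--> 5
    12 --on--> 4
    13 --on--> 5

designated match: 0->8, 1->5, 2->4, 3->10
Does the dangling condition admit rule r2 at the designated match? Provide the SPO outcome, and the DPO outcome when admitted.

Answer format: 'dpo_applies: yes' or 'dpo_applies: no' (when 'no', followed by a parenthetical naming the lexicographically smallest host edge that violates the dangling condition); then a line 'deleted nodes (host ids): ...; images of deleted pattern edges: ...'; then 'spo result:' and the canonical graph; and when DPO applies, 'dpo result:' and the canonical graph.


dpo_applies: yes
deleted nodes (host ids): 10; images of deleted pattern edges: (10,5,on)
spo result:
nodes: 1:P, 4:P, 5:P, 6:t1, 8:t2, 9:tok, 12:tok, 13:tok, 14:tok
edges: (1,6,in); (5,8,in); (6,4,out); (6,5,out); (8,4,out); (9,1,on); (12,4,on); (13,5,on); (14,4,on)
dpo result:
nodes: 1:P, 4:P, 5:P, 6:t1, 8:t2, 9:tok, 12:tok, 13:tok, 14:tok
edges: (1,6,in); (5,8,in); (6,4,out); (6,5,out); (8,4,out); (9,1,on); (12,4,on); (13,5,on); (14,4,on)


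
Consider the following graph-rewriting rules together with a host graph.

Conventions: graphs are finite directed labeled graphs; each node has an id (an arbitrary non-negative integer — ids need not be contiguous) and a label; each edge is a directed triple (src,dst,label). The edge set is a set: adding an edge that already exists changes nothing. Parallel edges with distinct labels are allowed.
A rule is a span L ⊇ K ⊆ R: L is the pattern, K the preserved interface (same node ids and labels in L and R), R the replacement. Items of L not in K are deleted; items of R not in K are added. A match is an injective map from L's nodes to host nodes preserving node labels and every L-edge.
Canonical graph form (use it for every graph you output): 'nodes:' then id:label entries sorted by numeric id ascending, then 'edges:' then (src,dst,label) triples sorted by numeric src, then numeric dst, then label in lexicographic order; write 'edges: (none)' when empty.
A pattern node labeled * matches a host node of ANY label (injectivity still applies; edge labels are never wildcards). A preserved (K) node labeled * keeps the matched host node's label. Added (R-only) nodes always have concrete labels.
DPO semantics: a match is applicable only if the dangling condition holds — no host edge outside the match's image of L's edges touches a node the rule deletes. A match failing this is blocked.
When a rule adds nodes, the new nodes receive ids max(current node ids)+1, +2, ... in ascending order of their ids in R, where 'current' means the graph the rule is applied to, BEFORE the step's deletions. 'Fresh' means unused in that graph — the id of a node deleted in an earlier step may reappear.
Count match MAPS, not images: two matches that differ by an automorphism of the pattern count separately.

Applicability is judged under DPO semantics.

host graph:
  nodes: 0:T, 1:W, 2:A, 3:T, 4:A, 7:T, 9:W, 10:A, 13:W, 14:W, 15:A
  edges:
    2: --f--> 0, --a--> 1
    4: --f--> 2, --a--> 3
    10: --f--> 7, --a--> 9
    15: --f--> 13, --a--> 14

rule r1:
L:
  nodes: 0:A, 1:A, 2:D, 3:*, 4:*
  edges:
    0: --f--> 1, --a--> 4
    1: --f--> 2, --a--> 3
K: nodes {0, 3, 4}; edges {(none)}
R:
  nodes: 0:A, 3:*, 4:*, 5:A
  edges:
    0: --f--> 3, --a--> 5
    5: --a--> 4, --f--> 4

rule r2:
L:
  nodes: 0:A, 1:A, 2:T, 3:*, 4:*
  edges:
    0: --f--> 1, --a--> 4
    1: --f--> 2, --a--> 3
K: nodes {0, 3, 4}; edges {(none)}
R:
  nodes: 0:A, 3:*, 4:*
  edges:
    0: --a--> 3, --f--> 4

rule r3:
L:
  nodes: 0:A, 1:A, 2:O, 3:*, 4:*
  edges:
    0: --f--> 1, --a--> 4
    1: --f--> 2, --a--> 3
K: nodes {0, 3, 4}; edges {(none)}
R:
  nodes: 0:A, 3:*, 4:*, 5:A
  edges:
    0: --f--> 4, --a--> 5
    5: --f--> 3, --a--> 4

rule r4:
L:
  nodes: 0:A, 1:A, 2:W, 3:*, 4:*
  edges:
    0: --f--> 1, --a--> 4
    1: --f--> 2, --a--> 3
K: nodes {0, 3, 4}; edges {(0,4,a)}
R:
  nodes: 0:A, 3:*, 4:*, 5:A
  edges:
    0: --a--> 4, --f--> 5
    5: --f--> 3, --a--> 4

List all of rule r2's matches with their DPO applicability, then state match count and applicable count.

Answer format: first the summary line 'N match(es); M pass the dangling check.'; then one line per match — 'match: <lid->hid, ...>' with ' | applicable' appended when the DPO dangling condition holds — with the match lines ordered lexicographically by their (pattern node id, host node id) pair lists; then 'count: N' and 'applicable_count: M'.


1 match(es); 1 pass the dangling check.
match: 0->4, 1->2, 2->0, 3->1, 4->3 | applicable
count: 1
applicable_count: 1
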